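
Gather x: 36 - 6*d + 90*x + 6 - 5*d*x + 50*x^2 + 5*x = -6*d + 50*x^2 + x*(95 - 5*d) + 42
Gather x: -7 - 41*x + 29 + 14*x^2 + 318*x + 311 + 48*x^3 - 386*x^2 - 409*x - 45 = 48*x^3 - 372*x^2 - 132*x + 288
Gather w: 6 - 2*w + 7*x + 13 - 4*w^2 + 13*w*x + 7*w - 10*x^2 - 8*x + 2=-4*w^2 + w*(13*x + 5) - 10*x^2 - x + 21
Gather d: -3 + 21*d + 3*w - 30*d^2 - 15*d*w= -30*d^2 + d*(21 - 15*w) + 3*w - 3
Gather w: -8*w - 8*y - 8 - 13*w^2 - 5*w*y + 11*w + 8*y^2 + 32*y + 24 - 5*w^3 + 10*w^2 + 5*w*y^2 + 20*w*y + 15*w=-5*w^3 - 3*w^2 + w*(5*y^2 + 15*y + 18) + 8*y^2 + 24*y + 16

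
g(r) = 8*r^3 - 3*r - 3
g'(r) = 24*r^2 - 3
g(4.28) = 611.38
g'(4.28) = 436.64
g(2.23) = 79.03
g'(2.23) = 116.35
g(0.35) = -3.71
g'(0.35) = -0.06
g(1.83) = 40.54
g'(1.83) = 77.37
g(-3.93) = -476.80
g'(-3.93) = 367.68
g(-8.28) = -4519.47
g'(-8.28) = 1642.40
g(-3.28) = -275.46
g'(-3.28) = 255.20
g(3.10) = 226.03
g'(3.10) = 227.64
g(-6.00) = -1713.00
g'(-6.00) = 861.00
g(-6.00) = -1713.00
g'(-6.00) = 861.00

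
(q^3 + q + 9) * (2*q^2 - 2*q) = 2*q^5 - 2*q^4 + 2*q^3 + 16*q^2 - 18*q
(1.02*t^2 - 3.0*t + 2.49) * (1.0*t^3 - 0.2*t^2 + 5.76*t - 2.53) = 1.02*t^5 - 3.204*t^4 + 8.9652*t^3 - 20.3586*t^2 + 21.9324*t - 6.2997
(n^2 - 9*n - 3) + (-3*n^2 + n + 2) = -2*n^2 - 8*n - 1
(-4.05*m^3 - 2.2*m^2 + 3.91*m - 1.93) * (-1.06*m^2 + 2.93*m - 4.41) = 4.293*m^5 - 9.5345*m^4 + 7.2699*m^3 + 23.2041*m^2 - 22.898*m + 8.5113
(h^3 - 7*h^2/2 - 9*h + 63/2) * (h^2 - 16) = h^5 - 7*h^4/2 - 25*h^3 + 175*h^2/2 + 144*h - 504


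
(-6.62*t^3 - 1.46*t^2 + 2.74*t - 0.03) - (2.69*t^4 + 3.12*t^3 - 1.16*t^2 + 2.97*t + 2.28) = -2.69*t^4 - 9.74*t^3 - 0.3*t^2 - 0.23*t - 2.31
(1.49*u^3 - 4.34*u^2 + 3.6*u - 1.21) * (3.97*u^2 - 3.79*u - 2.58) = 5.9153*u^5 - 22.8769*u^4 + 26.8964*u^3 - 7.2505*u^2 - 4.7021*u + 3.1218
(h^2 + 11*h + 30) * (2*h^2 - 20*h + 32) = 2*h^4 + 2*h^3 - 128*h^2 - 248*h + 960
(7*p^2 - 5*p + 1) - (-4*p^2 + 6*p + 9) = 11*p^2 - 11*p - 8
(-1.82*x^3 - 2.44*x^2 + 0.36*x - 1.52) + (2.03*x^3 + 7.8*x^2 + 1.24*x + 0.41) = 0.21*x^3 + 5.36*x^2 + 1.6*x - 1.11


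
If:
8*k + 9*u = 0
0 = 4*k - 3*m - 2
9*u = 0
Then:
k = 0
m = -2/3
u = 0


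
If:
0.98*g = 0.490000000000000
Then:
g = 0.50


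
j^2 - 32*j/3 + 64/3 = (j - 8)*(j - 8/3)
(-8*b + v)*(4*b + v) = -32*b^2 - 4*b*v + v^2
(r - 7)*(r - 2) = r^2 - 9*r + 14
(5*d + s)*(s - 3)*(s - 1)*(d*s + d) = 5*d^2*s^3 - 15*d^2*s^2 - 5*d^2*s + 15*d^2 + d*s^4 - 3*d*s^3 - d*s^2 + 3*d*s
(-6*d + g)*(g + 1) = -6*d*g - 6*d + g^2 + g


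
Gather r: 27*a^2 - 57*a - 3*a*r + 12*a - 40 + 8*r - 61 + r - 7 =27*a^2 - 45*a + r*(9 - 3*a) - 108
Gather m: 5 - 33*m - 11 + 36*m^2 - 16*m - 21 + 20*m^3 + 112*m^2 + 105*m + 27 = 20*m^3 + 148*m^2 + 56*m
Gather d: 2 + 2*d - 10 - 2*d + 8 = 0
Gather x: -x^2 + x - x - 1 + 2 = 1 - x^2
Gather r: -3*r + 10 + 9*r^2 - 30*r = 9*r^2 - 33*r + 10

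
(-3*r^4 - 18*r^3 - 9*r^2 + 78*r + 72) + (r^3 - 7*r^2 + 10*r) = -3*r^4 - 17*r^3 - 16*r^2 + 88*r + 72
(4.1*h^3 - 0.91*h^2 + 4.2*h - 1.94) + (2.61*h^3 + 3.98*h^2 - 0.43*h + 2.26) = 6.71*h^3 + 3.07*h^2 + 3.77*h + 0.32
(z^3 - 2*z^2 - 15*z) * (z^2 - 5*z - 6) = z^5 - 7*z^4 - 11*z^3 + 87*z^2 + 90*z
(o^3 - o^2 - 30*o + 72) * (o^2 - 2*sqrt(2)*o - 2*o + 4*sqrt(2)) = o^5 - 3*o^4 - 2*sqrt(2)*o^4 - 28*o^3 + 6*sqrt(2)*o^3 + 56*sqrt(2)*o^2 + 132*o^2 - 264*sqrt(2)*o - 144*o + 288*sqrt(2)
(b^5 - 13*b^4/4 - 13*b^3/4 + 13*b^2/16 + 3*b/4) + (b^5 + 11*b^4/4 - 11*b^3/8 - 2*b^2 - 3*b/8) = 2*b^5 - b^4/2 - 37*b^3/8 - 19*b^2/16 + 3*b/8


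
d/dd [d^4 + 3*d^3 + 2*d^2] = d*(4*d^2 + 9*d + 4)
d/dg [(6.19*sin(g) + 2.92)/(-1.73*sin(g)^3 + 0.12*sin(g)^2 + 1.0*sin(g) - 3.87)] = (21.4174*sin(g)^3 + 14.412*sin(g)^2 - 0.7008*sin(g) - 26.8753)*cos(g)/(2.9929*sin(g)^6 - 0.4152*sin(g)^5 - 3.4456*sin(g)^4 + 13.6302*sin(g)^3 + 0.0712*sin(g)^2 - 7.74*sin(g) + 14.9769)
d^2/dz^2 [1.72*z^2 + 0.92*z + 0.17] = 3.44000000000000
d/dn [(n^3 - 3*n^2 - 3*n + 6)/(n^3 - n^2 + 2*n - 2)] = (2*n^4 + 10*n^3 - 33*n^2 + 24*n - 6)/(n^6 - 2*n^5 + 5*n^4 - 8*n^3 + 8*n^2 - 8*n + 4)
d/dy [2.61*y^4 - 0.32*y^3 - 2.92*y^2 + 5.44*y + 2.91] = 10.44*y^3 - 0.96*y^2 - 5.84*y + 5.44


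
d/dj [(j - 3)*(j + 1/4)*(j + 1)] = 3*j^2 - 7*j/2 - 7/2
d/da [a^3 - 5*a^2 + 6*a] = 3*a^2 - 10*a + 6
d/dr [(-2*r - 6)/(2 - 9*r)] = -58/(9*r - 2)^2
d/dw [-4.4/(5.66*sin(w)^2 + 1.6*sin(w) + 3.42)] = (49.808*sin(w) + 7.04)*cos(w)/(5.66*sin(w)^2 + 1.6*sin(w) + 3.42)^2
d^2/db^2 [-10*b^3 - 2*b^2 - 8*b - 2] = -60*b - 4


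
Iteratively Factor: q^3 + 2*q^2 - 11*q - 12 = (q - 3)*(q^2 + 5*q + 4) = (q - 3)*(q + 1)*(q + 4)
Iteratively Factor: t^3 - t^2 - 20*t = (t + 4)*(t^2 - 5*t) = t*(t + 4)*(t - 5)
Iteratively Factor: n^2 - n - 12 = (n + 3)*(n - 4)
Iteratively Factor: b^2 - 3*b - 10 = (b - 5)*(b + 2)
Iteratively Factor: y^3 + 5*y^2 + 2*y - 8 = (y + 4)*(y^2 + y - 2) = (y + 2)*(y + 4)*(y - 1)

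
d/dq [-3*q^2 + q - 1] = 1 - 6*q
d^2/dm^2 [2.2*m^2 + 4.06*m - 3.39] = 4.40000000000000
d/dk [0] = 0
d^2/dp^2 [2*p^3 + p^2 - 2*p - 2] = 12*p + 2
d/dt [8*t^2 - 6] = 16*t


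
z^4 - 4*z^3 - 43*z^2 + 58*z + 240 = (z - 8)*(z - 3)*(z + 2)*(z + 5)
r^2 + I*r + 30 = (r - 5*I)*(r + 6*I)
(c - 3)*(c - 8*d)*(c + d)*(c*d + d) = c^4*d - 7*c^3*d^2 - 2*c^3*d - 8*c^2*d^3 + 14*c^2*d^2 - 3*c^2*d + 16*c*d^3 + 21*c*d^2 + 24*d^3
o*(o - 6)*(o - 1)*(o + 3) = o^4 - 4*o^3 - 15*o^2 + 18*o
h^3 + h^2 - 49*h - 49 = (h - 7)*(h + 1)*(h + 7)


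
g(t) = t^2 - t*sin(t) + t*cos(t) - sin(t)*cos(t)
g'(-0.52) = 0.01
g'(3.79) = 12.43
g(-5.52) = 29.80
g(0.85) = 0.15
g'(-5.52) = -3.25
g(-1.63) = 1.07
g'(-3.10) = -11.38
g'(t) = -t*sin(t) - t*cos(t) + 2*t + sin(t)^2 - sin(t) - cos(t)^2 + cos(t)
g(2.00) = 1.73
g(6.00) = 43.71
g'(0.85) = 0.54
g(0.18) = 0.00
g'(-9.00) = -31.07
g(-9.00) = 85.12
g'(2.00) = 2.34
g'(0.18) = 0.02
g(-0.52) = -0.01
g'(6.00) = 8.31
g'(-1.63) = -3.05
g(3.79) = 13.15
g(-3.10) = 12.54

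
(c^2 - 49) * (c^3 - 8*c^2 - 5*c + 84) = c^5 - 8*c^4 - 54*c^3 + 476*c^2 + 245*c - 4116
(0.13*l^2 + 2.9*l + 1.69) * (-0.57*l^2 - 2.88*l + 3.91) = -0.0741*l^4 - 2.0274*l^3 - 8.807*l^2 + 6.4718*l + 6.6079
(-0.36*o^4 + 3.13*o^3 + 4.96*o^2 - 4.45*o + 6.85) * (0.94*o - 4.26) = -0.3384*o^5 + 4.4758*o^4 - 8.6714*o^3 - 25.3126*o^2 + 25.396*o - 29.181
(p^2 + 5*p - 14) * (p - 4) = p^3 + p^2 - 34*p + 56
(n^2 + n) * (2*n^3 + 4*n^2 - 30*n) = 2*n^5 + 6*n^4 - 26*n^3 - 30*n^2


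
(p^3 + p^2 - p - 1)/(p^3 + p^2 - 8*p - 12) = (p^3 + p^2 - p - 1)/(p^3 + p^2 - 8*p - 12)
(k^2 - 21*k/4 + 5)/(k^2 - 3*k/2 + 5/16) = 4*(k - 4)/(4*k - 1)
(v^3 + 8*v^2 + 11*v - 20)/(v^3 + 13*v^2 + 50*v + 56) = (v^2 + 4*v - 5)/(v^2 + 9*v + 14)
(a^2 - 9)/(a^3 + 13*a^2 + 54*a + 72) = (a - 3)/(a^2 + 10*a + 24)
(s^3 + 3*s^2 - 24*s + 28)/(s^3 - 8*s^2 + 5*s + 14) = (s^2 + 5*s - 14)/(s^2 - 6*s - 7)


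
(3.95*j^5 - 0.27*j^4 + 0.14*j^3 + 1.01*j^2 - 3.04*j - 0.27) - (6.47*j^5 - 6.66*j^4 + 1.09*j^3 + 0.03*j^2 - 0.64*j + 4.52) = -2.52*j^5 + 6.39*j^4 - 0.95*j^3 + 0.98*j^2 - 2.4*j - 4.79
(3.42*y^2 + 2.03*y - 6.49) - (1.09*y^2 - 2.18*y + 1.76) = 2.33*y^2 + 4.21*y - 8.25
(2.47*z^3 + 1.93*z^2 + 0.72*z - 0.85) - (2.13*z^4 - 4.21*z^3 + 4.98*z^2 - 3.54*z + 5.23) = -2.13*z^4 + 6.68*z^3 - 3.05*z^2 + 4.26*z - 6.08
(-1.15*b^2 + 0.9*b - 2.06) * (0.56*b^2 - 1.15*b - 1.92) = -0.644*b^4 + 1.8265*b^3 + 0.0193999999999996*b^2 + 0.641*b + 3.9552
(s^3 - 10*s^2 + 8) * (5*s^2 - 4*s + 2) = 5*s^5 - 54*s^4 + 42*s^3 + 20*s^2 - 32*s + 16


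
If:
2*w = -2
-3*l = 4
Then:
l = -4/3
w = -1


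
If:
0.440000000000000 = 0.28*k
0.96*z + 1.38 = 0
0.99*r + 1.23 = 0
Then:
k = 1.57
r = -1.24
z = -1.44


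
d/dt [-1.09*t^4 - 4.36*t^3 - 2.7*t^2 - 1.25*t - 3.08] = -4.36*t^3 - 13.08*t^2 - 5.4*t - 1.25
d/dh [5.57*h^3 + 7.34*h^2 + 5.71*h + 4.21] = 16.71*h^2 + 14.68*h + 5.71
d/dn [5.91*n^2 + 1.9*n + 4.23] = 11.82*n + 1.9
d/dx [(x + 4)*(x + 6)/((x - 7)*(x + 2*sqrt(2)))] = (-(x - 7)*(x + 4)*(x + 6) + 2*(x - 7)*(x + 5)*(x + 2*sqrt(2)) - (x + 4)*(x + 6)*(x + 2*sqrt(2)))/((x - 7)^2*(x + 2*sqrt(2))^2)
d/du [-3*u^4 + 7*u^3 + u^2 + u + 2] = -12*u^3 + 21*u^2 + 2*u + 1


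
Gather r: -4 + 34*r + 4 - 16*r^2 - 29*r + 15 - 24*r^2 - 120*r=-40*r^2 - 115*r + 15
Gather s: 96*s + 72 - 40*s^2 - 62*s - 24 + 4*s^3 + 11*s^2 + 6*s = 4*s^3 - 29*s^2 + 40*s + 48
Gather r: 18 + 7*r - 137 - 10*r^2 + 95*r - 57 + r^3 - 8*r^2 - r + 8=r^3 - 18*r^2 + 101*r - 168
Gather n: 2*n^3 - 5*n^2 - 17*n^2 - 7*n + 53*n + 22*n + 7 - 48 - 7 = 2*n^3 - 22*n^2 + 68*n - 48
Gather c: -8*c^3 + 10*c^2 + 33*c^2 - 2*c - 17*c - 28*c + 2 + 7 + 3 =-8*c^3 + 43*c^2 - 47*c + 12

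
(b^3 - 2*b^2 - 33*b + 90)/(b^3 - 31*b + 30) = (b - 3)/(b - 1)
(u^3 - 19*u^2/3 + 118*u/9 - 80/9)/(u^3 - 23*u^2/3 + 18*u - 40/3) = (u - 8/3)/(u - 4)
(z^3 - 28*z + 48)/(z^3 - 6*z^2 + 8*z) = (z + 6)/z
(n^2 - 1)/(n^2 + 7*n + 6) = (n - 1)/(n + 6)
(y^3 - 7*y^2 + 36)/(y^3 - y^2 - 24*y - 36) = (y - 3)/(y + 3)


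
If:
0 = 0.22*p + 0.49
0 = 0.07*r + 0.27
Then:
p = -2.23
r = -3.86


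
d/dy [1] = 0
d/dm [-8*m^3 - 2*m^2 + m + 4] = -24*m^2 - 4*m + 1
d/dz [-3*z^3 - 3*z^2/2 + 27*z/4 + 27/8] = -9*z^2 - 3*z + 27/4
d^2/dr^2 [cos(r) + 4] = -cos(r)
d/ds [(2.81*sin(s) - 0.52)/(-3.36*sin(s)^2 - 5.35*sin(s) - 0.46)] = (9.4416*sin(s)^2 - 3.4944*sin(s) - 4.0746)*cos(s)/(11.2896*sin(s)^4 + 35.952*sin(s)^3 + 31.7137*sin(s)^2 + 4.922*sin(s) + 0.2116)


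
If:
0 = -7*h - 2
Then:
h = -2/7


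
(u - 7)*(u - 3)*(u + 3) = u^3 - 7*u^2 - 9*u + 63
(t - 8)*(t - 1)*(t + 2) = t^3 - 7*t^2 - 10*t + 16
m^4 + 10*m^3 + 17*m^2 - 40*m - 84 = (m - 2)*(m + 2)*(m + 3)*(m + 7)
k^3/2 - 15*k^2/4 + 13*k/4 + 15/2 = (k/2 + 1/2)*(k - 6)*(k - 5/2)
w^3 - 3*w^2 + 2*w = w*(w - 2)*(w - 1)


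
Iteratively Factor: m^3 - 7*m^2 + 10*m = (m)*(m^2 - 7*m + 10) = m*(m - 5)*(m - 2)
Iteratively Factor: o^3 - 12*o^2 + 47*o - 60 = (o - 5)*(o^2 - 7*o + 12) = (o - 5)*(o - 3)*(o - 4)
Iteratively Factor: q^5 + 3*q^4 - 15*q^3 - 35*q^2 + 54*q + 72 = (q + 1)*(q^4 + 2*q^3 - 17*q^2 - 18*q + 72) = (q + 1)*(q + 4)*(q^3 - 2*q^2 - 9*q + 18) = (q + 1)*(q + 3)*(q + 4)*(q^2 - 5*q + 6) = (q - 3)*(q + 1)*(q + 3)*(q + 4)*(q - 2)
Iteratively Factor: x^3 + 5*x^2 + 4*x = (x + 4)*(x^2 + x) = x*(x + 4)*(x + 1)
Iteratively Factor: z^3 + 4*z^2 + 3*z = (z + 3)*(z^2 + z) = z*(z + 3)*(z + 1)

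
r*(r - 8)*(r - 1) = r^3 - 9*r^2 + 8*r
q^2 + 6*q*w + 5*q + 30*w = (q + 5)*(q + 6*w)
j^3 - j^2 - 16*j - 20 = (j - 5)*(j + 2)^2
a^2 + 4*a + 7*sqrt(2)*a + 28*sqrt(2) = (a + 4)*(a + 7*sqrt(2))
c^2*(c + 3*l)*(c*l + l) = c^4*l + 3*c^3*l^2 + c^3*l + 3*c^2*l^2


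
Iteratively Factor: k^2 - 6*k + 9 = (k - 3)*(k - 3)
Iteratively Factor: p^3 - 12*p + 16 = (p + 4)*(p^2 - 4*p + 4) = (p - 2)*(p + 4)*(p - 2)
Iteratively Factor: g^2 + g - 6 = (g + 3)*(g - 2)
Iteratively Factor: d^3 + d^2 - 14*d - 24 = (d - 4)*(d^2 + 5*d + 6) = (d - 4)*(d + 3)*(d + 2)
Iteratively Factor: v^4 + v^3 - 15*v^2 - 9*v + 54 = (v + 3)*(v^3 - 2*v^2 - 9*v + 18) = (v + 3)^2*(v^2 - 5*v + 6) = (v - 3)*(v + 3)^2*(v - 2)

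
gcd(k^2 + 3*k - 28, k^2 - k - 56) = k + 7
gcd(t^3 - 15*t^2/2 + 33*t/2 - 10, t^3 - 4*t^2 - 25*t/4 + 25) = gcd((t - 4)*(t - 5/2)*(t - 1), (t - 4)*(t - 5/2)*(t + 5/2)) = t^2 - 13*t/2 + 10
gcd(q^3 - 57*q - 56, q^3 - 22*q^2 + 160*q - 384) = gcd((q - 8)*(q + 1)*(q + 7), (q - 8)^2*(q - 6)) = q - 8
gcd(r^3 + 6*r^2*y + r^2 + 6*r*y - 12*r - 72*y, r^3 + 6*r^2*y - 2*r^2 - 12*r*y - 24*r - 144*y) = r^2 + 6*r*y + 4*r + 24*y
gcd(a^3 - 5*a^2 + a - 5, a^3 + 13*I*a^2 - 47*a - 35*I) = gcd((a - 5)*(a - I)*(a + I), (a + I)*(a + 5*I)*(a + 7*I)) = a + I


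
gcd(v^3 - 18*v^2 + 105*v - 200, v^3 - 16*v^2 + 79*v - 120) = v^2 - 13*v + 40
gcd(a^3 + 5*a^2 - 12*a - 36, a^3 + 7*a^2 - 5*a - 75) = a - 3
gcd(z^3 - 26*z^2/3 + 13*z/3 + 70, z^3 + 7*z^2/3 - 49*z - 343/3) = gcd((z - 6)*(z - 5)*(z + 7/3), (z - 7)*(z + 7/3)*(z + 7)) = z + 7/3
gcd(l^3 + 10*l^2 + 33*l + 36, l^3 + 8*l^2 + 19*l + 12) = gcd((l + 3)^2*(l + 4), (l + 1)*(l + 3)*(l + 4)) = l^2 + 7*l + 12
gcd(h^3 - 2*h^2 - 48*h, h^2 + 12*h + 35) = 1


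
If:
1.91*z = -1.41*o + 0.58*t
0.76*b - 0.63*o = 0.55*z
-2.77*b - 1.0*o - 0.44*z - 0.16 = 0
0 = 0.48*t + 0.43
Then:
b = -0.10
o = 0.34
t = -0.90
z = -0.52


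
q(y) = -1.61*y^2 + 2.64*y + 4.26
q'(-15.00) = 50.94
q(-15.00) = -397.59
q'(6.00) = -16.68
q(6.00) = -37.86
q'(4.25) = -11.04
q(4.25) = -13.60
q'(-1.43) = 7.24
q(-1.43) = -2.81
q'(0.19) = 2.03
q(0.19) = 4.70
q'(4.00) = -10.24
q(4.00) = -10.94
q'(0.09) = 2.35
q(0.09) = 4.48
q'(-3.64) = 14.36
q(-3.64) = -26.68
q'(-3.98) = 15.46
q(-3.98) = -31.75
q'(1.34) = -1.67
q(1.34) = 4.91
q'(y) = 2.64 - 3.22*y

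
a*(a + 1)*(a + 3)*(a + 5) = a^4 + 9*a^3 + 23*a^2 + 15*a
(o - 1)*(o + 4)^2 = o^3 + 7*o^2 + 8*o - 16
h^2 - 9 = (h - 3)*(h + 3)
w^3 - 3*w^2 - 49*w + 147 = (w - 7)*(w - 3)*(w + 7)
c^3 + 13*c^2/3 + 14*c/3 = c*(c + 2)*(c + 7/3)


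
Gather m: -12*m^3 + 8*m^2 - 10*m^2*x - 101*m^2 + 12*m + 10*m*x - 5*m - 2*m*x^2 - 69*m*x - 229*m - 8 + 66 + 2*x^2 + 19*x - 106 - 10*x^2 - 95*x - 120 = -12*m^3 + m^2*(-10*x - 93) + m*(-2*x^2 - 59*x - 222) - 8*x^2 - 76*x - 168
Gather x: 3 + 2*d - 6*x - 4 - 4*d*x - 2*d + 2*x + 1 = x*(-4*d - 4)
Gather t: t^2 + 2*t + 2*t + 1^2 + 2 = t^2 + 4*t + 3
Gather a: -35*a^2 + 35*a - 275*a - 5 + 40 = -35*a^2 - 240*a + 35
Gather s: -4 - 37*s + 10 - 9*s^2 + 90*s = -9*s^2 + 53*s + 6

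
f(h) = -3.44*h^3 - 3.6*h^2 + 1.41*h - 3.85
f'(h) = -10.32*h^2 - 7.2*h + 1.41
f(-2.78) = 38.32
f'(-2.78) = -58.33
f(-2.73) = 35.46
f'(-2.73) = -55.85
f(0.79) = -6.68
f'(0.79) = -10.72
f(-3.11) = 60.42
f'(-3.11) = -76.01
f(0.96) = -8.86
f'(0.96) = -15.01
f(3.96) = -268.34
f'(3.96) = -188.94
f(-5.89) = 565.87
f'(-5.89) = -314.20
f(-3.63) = 108.14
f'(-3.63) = -108.44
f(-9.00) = 2199.62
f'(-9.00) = -769.71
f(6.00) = -868.03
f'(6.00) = -413.31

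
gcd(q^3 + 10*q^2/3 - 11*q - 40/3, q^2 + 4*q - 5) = q + 5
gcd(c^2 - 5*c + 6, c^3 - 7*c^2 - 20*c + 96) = c - 3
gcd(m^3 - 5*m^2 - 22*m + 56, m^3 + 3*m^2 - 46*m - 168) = m^2 - 3*m - 28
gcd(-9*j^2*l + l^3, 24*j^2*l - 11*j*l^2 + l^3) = 3*j*l - l^2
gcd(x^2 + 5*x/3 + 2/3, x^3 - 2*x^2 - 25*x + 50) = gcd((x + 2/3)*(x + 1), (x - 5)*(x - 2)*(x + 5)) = 1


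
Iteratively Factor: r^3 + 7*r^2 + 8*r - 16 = (r + 4)*(r^2 + 3*r - 4) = (r - 1)*(r + 4)*(r + 4)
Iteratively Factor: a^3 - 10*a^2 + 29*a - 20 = (a - 4)*(a^2 - 6*a + 5) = (a - 5)*(a - 4)*(a - 1)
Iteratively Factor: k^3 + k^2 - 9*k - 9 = (k + 1)*(k^2 - 9) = (k - 3)*(k + 1)*(k + 3)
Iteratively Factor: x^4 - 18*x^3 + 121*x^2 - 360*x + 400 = (x - 5)*(x^3 - 13*x^2 + 56*x - 80) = (x - 5)*(x - 4)*(x^2 - 9*x + 20) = (x - 5)^2*(x - 4)*(x - 4)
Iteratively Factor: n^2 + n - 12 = (n - 3)*(n + 4)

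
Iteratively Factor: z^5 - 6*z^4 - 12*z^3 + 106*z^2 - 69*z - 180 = (z - 5)*(z^4 - z^3 - 17*z^2 + 21*z + 36) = (z - 5)*(z + 1)*(z^3 - 2*z^2 - 15*z + 36) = (z - 5)*(z + 1)*(z + 4)*(z^2 - 6*z + 9) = (z - 5)*(z - 3)*(z + 1)*(z + 4)*(z - 3)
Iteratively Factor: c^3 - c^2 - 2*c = (c + 1)*(c^2 - 2*c) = (c - 2)*(c + 1)*(c)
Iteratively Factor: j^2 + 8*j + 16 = (j + 4)*(j + 4)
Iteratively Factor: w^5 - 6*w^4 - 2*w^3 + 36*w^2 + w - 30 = (w - 1)*(w^4 - 5*w^3 - 7*w^2 + 29*w + 30) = (w - 5)*(w - 1)*(w^3 - 7*w - 6) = (w - 5)*(w - 1)*(w + 2)*(w^2 - 2*w - 3) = (w - 5)*(w - 1)*(w + 1)*(w + 2)*(w - 3)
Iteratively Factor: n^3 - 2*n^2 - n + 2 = (n - 2)*(n^2 - 1) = (n - 2)*(n + 1)*(n - 1)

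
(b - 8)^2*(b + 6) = b^3 - 10*b^2 - 32*b + 384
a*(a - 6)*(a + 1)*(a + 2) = a^4 - 3*a^3 - 16*a^2 - 12*a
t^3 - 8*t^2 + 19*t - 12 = (t - 4)*(t - 3)*(t - 1)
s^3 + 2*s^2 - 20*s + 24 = (s - 2)^2*(s + 6)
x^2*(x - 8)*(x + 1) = x^4 - 7*x^3 - 8*x^2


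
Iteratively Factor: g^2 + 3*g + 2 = (g + 2)*(g + 1)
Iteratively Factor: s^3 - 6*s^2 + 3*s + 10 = (s - 2)*(s^2 - 4*s - 5) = (s - 5)*(s - 2)*(s + 1)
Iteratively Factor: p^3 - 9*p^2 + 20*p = (p)*(p^2 - 9*p + 20) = p*(p - 4)*(p - 5)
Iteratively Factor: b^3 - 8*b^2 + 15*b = (b)*(b^2 - 8*b + 15) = b*(b - 3)*(b - 5)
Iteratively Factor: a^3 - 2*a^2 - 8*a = (a - 4)*(a^2 + 2*a) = a*(a - 4)*(a + 2)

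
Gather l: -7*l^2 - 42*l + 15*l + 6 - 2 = -7*l^2 - 27*l + 4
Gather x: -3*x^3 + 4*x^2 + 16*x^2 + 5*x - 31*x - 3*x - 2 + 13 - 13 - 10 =-3*x^3 + 20*x^2 - 29*x - 12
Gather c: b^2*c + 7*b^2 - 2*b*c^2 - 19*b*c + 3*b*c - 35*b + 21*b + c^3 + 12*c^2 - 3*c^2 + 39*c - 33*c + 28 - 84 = 7*b^2 - 14*b + c^3 + c^2*(9 - 2*b) + c*(b^2 - 16*b + 6) - 56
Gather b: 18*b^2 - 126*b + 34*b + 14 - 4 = 18*b^2 - 92*b + 10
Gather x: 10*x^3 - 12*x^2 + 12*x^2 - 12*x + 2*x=10*x^3 - 10*x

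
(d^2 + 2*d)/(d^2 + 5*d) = (d + 2)/(d + 5)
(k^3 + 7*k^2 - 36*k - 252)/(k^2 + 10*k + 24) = (k^2 + k - 42)/(k + 4)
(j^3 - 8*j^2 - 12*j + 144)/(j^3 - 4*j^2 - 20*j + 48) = (j - 6)/(j - 2)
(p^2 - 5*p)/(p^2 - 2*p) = (p - 5)/(p - 2)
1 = 1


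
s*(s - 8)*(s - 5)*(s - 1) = s^4 - 14*s^3 + 53*s^2 - 40*s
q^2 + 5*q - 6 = (q - 1)*(q + 6)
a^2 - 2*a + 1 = (a - 1)^2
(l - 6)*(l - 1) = l^2 - 7*l + 6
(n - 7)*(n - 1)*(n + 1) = n^3 - 7*n^2 - n + 7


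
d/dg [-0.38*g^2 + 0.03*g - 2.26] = 0.03 - 0.76*g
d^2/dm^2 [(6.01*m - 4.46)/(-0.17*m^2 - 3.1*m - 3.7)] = (-(0.34*m + 3.1)*(0.68*m + 6.2)*(6.01*m - 4.46) + (6.1302*m + 35.7456)*(0.17*m^2 + 3.1*m + 3.7))/(0.17*m^2 + 3.1*m + 3.7)^3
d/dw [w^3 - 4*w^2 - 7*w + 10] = 3*w^2 - 8*w - 7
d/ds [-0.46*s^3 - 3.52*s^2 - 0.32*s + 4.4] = -1.38*s^2 - 7.04*s - 0.32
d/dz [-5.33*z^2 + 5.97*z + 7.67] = 5.97 - 10.66*z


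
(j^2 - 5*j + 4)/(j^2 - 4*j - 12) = (-j^2 + 5*j - 4)/(-j^2 + 4*j + 12)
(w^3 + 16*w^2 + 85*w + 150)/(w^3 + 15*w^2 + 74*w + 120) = (w + 5)/(w + 4)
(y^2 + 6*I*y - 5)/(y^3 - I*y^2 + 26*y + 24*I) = (y + 5*I)/(y^2 - 2*I*y + 24)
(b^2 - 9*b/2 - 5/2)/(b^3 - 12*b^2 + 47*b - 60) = (b + 1/2)/(b^2 - 7*b + 12)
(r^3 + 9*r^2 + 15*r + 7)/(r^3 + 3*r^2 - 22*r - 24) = (r^2 + 8*r + 7)/(r^2 + 2*r - 24)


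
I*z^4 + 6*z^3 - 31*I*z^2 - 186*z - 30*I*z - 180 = (z - 6)*(z + 5)*(z - 6*I)*(I*z + I)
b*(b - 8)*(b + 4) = b^3 - 4*b^2 - 32*b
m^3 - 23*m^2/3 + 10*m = m*(m - 6)*(m - 5/3)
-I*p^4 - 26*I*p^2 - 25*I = (p - 5*I)*(p - I)*(p + 5*I)*(-I*p + 1)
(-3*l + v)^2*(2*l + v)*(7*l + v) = 126*l^4 - 3*l^3*v - 31*l^2*v^2 + 3*l*v^3 + v^4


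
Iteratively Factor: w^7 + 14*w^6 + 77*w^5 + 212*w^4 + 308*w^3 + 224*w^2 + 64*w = (w + 4)*(w^6 + 10*w^5 + 37*w^4 + 64*w^3 + 52*w^2 + 16*w) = (w + 1)*(w + 4)*(w^5 + 9*w^4 + 28*w^3 + 36*w^2 + 16*w) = (w + 1)*(w + 4)^2*(w^4 + 5*w^3 + 8*w^2 + 4*w) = (w + 1)*(w + 2)*(w + 4)^2*(w^3 + 3*w^2 + 2*w) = (w + 1)*(w + 2)^2*(w + 4)^2*(w^2 + w) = (w + 1)^2*(w + 2)^2*(w + 4)^2*(w)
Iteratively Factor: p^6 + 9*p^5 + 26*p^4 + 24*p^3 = (p + 4)*(p^5 + 5*p^4 + 6*p^3) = p*(p + 4)*(p^4 + 5*p^3 + 6*p^2) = p*(p + 3)*(p + 4)*(p^3 + 2*p^2) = p*(p + 2)*(p + 3)*(p + 4)*(p^2) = p^2*(p + 2)*(p + 3)*(p + 4)*(p)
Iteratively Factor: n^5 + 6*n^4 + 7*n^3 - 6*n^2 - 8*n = (n + 4)*(n^4 + 2*n^3 - n^2 - 2*n) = (n + 2)*(n + 4)*(n^3 - n) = n*(n + 2)*(n + 4)*(n^2 - 1) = n*(n + 1)*(n + 2)*(n + 4)*(n - 1)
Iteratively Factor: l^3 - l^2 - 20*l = (l)*(l^2 - l - 20) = l*(l - 5)*(l + 4)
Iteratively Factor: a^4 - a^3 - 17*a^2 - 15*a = (a)*(a^3 - a^2 - 17*a - 15) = a*(a + 1)*(a^2 - 2*a - 15) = a*(a + 1)*(a + 3)*(a - 5)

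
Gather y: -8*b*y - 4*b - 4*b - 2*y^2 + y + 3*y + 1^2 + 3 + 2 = -8*b - 2*y^2 + y*(4 - 8*b) + 6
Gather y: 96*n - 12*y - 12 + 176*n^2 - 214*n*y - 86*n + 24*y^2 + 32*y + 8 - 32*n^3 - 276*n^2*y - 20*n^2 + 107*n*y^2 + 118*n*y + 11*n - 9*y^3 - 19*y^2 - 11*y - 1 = -32*n^3 + 156*n^2 + 21*n - 9*y^3 + y^2*(107*n + 5) + y*(-276*n^2 - 96*n + 9) - 5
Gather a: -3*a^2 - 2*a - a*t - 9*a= -3*a^2 + a*(-t - 11)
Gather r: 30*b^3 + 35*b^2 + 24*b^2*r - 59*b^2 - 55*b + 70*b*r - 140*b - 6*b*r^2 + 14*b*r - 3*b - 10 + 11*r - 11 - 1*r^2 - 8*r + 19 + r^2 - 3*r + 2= 30*b^3 - 24*b^2 - 6*b*r^2 - 198*b + r*(24*b^2 + 84*b)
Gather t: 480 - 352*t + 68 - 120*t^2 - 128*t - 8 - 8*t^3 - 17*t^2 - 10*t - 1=-8*t^3 - 137*t^2 - 490*t + 539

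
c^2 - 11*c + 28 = (c - 7)*(c - 4)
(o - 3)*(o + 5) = o^2 + 2*o - 15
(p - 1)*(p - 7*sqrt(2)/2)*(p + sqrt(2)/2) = p^3 - 3*sqrt(2)*p^2 - p^2 - 7*p/2 + 3*sqrt(2)*p + 7/2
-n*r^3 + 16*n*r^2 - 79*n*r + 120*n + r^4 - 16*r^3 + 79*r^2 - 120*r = (-n + r)*(r - 8)*(r - 5)*(r - 3)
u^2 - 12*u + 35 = (u - 7)*(u - 5)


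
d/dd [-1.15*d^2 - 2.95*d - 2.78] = -2.3*d - 2.95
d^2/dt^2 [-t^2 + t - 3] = -2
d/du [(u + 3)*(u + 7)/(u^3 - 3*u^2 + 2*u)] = (-u^4 - 20*u^3 - 31*u^2 + 126*u - 42)/(u^2*(u^4 - 6*u^3 + 13*u^2 - 12*u + 4))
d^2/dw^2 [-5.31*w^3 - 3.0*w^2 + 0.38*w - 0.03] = -31.86*w - 6.0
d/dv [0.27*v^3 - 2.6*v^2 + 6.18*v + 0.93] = 0.81*v^2 - 5.2*v + 6.18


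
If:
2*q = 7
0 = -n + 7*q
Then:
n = 49/2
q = 7/2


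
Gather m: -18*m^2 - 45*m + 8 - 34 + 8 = -18*m^2 - 45*m - 18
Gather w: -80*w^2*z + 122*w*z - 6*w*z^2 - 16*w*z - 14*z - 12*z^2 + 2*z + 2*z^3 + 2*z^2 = -80*w^2*z + w*(-6*z^2 + 106*z) + 2*z^3 - 10*z^2 - 12*z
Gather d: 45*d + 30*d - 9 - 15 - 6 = 75*d - 30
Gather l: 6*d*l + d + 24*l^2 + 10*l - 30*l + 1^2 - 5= d + 24*l^2 + l*(6*d - 20) - 4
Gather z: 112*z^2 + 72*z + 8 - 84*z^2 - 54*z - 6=28*z^2 + 18*z + 2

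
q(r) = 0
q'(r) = 0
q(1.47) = 0.00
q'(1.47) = 0.00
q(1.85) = 0.00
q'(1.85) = 0.00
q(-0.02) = 0.00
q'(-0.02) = 0.00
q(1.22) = 0.00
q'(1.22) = 0.00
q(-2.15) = 0.00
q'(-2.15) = 0.00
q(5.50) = 0.00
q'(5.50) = 0.00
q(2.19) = 0.00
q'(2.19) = 0.00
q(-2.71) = 0.00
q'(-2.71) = 0.00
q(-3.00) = 0.00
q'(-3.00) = 0.00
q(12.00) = 0.00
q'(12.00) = 0.00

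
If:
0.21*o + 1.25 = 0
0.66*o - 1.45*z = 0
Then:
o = -5.95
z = -2.71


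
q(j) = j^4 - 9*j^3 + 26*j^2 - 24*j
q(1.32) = -4.04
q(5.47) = 68.92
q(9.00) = 1890.00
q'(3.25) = -2.88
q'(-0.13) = -31.23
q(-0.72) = 34.39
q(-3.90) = 1254.28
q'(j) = 4*j^3 - 27*j^2 + 52*j - 24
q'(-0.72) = -76.93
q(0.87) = -6.55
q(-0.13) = 3.58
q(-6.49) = 5485.22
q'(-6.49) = -2592.16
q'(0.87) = 3.44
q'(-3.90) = -874.75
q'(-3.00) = -531.00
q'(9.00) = 1173.00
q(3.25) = -0.76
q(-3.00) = 630.00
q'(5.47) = 107.24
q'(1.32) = 6.80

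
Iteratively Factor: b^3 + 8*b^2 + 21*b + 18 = (b + 3)*(b^2 + 5*b + 6) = (b + 3)^2*(b + 2)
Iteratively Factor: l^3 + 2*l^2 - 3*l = (l)*(l^2 + 2*l - 3) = l*(l - 1)*(l + 3)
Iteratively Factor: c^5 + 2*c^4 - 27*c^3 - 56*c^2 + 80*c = (c - 1)*(c^4 + 3*c^3 - 24*c^2 - 80*c) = (c - 5)*(c - 1)*(c^3 + 8*c^2 + 16*c) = c*(c - 5)*(c - 1)*(c^2 + 8*c + 16) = c*(c - 5)*(c - 1)*(c + 4)*(c + 4)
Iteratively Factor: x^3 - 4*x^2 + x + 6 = (x + 1)*(x^2 - 5*x + 6) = (x - 3)*(x + 1)*(x - 2)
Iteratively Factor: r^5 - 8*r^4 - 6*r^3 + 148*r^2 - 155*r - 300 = (r - 3)*(r^4 - 5*r^3 - 21*r^2 + 85*r + 100) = (r - 3)*(r + 1)*(r^3 - 6*r^2 - 15*r + 100) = (r - 3)*(r + 1)*(r + 4)*(r^2 - 10*r + 25) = (r - 5)*(r - 3)*(r + 1)*(r + 4)*(r - 5)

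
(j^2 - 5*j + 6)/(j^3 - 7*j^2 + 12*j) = (j - 2)/(j*(j - 4))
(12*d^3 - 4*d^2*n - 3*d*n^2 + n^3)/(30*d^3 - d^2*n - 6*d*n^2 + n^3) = (2*d - n)/(5*d - n)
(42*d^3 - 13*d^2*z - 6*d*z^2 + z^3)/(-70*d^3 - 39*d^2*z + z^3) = (-6*d^2 + d*z + z^2)/(10*d^2 + 7*d*z + z^2)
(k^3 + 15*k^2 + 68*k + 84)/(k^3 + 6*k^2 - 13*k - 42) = (k + 6)/(k - 3)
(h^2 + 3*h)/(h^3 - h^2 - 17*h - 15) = h/(h^2 - 4*h - 5)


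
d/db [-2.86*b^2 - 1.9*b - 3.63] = -5.72*b - 1.9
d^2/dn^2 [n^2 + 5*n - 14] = 2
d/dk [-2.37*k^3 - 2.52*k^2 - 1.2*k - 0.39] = -7.11*k^2 - 5.04*k - 1.2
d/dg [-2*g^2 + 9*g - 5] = 9 - 4*g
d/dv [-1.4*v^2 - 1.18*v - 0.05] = -2.8*v - 1.18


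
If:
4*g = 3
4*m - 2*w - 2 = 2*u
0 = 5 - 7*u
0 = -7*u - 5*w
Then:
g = 3/4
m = 5/14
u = 5/7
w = -1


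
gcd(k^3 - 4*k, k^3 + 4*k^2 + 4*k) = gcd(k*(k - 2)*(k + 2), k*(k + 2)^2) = k^2 + 2*k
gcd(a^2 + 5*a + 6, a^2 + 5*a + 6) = a^2 + 5*a + 6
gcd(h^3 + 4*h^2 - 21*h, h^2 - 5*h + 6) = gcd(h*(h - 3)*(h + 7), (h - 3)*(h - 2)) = h - 3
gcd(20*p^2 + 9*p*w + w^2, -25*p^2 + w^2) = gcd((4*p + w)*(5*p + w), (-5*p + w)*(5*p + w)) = 5*p + w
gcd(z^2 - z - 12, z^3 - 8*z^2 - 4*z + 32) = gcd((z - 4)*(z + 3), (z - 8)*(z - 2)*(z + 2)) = 1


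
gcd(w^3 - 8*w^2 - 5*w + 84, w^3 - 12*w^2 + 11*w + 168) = w^2 - 4*w - 21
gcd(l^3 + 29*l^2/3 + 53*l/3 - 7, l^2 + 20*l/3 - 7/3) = l^2 + 20*l/3 - 7/3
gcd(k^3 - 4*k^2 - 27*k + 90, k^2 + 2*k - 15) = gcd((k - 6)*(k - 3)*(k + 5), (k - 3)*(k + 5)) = k^2 + 2*k - 15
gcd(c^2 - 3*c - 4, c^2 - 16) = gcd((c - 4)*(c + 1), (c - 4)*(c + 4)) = c - 4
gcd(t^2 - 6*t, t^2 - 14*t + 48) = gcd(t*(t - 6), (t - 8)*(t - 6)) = t - 6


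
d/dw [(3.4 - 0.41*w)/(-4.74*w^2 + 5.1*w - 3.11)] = (-1.9434*w^2 + 32.232*w - 16.0649)/(22.4676*w^4 - 48.348*w^3 + 55.4928*w^2 - 31.722*w + 9.6721)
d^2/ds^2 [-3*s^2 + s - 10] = -6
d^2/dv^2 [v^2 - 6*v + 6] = 2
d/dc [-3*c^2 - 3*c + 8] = -6*c - 3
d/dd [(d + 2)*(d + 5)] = 2*d + 7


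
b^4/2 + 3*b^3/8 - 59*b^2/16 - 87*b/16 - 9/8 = (b/2 + 1)*(b - 3)*(b + 1/4)*(b + 3/2)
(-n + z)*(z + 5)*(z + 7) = -n*z^2 - 12*n*z - 35*n + z^3 + 12*z^2 + 35*z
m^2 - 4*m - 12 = (m - 6)*(m + 2)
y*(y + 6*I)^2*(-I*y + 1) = -I*y^4 + 13*y^3 + 48*I*y^2 - 36*y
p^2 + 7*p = p*(p + 7)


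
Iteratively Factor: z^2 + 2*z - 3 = (z + 3)*(z - 1)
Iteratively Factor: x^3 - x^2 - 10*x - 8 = (x + 2)*(x^2 - 3*x - 4) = (x + 1)*(x + 2)*(x - 4)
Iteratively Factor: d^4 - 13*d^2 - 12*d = (d - 4)*(d^3 + 4*d^2 + 3*d) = (d - 4)*(d + 1)*(d^2 + 3*d) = d*(d - 4)*(d + 1)*(d + 3)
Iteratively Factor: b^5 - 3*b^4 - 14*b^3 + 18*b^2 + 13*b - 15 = (b - 1)*(b^4 - 2*b^3 - 16*b^2 + 2*b + 15) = (b - 1)*(b + 3)*(b^3 - 5*b^2 - b + 5) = (b - 1)*(b + 1)*(b + 3)*(b^2 - 6*b + 5) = (b - 1)^2*(b + 1)*(b + 3)*(b - 5)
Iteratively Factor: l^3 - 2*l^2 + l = (l)*(l^2 - 2*l + 1) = l*(l - 1)*(l - 1)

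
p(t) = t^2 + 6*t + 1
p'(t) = 2*t + 6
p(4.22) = 44.13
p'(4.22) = 14.44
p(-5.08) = -3.67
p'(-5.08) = -4.16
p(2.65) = 23.92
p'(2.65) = 11.30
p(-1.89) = -6.77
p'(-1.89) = 2.22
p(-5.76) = -0.38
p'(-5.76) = -5.52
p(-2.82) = -7.97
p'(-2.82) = 0.36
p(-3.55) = -7.70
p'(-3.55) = -1.10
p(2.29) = 19.98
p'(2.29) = 10.58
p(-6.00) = 1.00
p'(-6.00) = -6.00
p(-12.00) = 73.00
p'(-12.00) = -18.00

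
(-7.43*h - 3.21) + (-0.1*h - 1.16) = -7.53*h - 4.37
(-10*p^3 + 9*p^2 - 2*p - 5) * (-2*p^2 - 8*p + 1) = 20*p^5 + 62*p^4 - 78*p^3 + 35*p^2 + 38*p - 5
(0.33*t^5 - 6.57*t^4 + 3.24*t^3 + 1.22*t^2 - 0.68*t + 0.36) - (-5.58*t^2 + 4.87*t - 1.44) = 0.33*t^5 - 6.57*t^4 + 3.24*t^3 + 6.8*t^2 - 5.55*t + 1.8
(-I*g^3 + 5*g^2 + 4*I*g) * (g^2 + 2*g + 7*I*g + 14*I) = -I*g^5 + 12*g^4 - 2*I*g^4 + 24*g^3 + 39*I*g^3 - 28*g^2 + 78*I*g^2 - 56*g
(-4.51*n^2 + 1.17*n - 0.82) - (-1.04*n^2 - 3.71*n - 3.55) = -3.47*n^2 + 4.88*n + 2.73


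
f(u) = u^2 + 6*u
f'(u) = 2*u + 6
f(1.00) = 7.00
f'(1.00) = 8.00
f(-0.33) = -1.87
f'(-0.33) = 5.34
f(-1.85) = -7.68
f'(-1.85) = 2.30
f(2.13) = 17.32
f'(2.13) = 10.26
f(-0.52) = -2.85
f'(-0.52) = 4.96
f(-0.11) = -0.65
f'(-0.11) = 5.78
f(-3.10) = -8.99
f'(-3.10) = -0.20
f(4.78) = 51.53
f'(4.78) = 15.56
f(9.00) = 135.00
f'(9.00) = 24.00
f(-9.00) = 27.00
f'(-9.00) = -12.00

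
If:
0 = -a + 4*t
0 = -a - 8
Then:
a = -8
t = -2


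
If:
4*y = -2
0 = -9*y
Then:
No Solution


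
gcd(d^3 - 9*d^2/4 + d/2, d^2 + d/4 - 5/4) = 1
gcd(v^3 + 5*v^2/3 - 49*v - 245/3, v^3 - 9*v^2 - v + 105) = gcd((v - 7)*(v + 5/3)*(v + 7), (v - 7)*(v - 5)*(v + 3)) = v - 7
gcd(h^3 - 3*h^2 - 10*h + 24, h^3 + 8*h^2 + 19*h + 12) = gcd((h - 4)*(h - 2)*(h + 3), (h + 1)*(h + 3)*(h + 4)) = h + 3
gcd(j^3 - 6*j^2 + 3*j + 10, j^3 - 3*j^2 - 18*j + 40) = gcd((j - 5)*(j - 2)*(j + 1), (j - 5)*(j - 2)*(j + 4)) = j^2 - 7*j + 10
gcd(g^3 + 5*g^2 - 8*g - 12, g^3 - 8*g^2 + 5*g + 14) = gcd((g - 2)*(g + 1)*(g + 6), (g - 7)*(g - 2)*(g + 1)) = g^2 - g - 2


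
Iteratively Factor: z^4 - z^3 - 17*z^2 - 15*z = (z - 5)*(z^3 + 4*z^2 + 3*z) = z*(z - 5)*(z^2 + 4*z + 3) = z*(z - 5)*(z + 3)*(z + 1)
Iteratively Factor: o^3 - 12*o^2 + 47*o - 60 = (o - 4)*(o^2 - 8*o + 15) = (o - 4)*(o - 3)*(o - 5)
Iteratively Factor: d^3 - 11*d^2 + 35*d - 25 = (d - 5)*(d^2 - 6*d + 5) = (d - 5)*(d - 1)*(d - 5)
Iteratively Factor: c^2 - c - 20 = (c + 4)*(c - 5)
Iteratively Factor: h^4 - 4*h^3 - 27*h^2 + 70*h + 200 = (h + 4)*(h^3 - 8*h^2 + 5*h + 50) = (h - 5)*(h + 4)*(h^2 - 3*h - 10) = (h - 5)^2*(h + 4)*(h + 2)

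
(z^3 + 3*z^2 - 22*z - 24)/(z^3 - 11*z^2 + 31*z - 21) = (z^3 + 3*z^2 - 22*z - 24)/(z^3 - 11*z^2 + 31*z - 21)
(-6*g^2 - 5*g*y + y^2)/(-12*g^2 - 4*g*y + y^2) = (g + y)/(2*g + y)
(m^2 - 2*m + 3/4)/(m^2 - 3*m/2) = (m - 1/2)/m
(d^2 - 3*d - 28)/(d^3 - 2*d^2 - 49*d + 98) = (d + 4)/(d^2 + 5*d - 14)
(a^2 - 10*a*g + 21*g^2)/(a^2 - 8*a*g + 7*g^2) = (a - 3*g)/(a - g)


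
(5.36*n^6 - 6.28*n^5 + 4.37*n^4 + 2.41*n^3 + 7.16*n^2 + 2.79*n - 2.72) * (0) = 0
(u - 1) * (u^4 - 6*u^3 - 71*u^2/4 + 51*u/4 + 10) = u^5 - 7*u^4 - 47*u^3/4 + 61*u^2/2 - 11*u/4 - 10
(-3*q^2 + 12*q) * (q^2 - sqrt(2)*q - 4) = -3*q^4 + 3*sqrt(2)*q^3 + 12*q^3 - 12*sqrt(2)*q^2 + 12*q^2 - 48*q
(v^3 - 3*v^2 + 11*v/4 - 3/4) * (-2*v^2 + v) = -2*v^5 + 7*v^4 - 17*v^3/2 + 17*v^2/4 - 3*v/4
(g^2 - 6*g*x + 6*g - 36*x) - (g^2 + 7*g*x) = -13*g*x + 6*g - 36*x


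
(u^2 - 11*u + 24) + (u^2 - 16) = 2*u^2 - 11*u + 8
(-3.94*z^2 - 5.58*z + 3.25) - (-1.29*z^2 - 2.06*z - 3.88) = -2.65*z^2 - 3.52*z + 7.13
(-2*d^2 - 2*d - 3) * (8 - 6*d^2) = 12*d^4 + 12*d^3 + 2*d^2 - 16*d - 24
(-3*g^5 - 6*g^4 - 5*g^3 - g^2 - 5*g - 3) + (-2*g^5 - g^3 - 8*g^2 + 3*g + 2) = -5*g^5 - 6*g^4 - 6*g^3 - 9*g^2 - 2*g - 1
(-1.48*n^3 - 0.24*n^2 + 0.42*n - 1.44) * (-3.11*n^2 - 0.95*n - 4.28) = 4.6028*n^5 + 2.1524*n^4 + 5.2562*n^3 + 5.1066*n^2 - 0.4296*n + 6.1632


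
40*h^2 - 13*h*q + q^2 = (-8*h + q)*(-5*h + q)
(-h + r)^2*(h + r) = h^3 - h^2*r - h*r^2 + r^3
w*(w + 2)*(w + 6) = w^3 + 8*w^2 + 12*w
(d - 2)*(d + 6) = d^2 + 4*d - 12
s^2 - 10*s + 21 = (s - 7)*(s - 3)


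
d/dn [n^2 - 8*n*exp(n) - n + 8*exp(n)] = -8*n*exp(n) + 2*n - 1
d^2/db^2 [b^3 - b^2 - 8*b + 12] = 6*b - 2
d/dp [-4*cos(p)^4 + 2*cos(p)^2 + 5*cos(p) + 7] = (16*cos(p)^3 - 4*cos(p) - 5)*sin(p)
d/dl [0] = 0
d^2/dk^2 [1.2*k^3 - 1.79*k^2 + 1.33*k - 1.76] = 7.2*k - 3.58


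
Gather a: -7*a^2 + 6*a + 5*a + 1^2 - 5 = -7*a^2 + 11*a - 4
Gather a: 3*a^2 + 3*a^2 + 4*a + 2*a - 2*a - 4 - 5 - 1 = 6*a^2 + 4*a - 10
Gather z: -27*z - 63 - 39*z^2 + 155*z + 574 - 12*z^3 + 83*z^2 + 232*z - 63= -12*z^3 + 44*z^2 + 360*z + 448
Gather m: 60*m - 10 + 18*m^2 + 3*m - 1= 18*m^2 + 63*m - 11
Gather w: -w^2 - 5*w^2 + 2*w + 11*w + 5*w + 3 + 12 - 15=-6*w^2 + 18*w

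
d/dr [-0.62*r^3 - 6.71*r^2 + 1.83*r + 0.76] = -1.86*r^2 - 13.42*r + 1.83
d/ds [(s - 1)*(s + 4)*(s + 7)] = 3*s^2 + 20*s + 17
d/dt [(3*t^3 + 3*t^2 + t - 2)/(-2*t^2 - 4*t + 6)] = (-3*t^4 - 12*t^3 + 22*t^2 + 14*t - 1)/(2*(t^4 + 4*t^3 - 2*t^2 - 12*t + 9))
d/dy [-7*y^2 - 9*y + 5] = -14*y - 9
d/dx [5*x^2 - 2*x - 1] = 10*x - 2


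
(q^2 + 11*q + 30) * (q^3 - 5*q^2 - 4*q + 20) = q^5 + 6*q^4 - 29*q^3 - 174*q^2 + 100*q + 600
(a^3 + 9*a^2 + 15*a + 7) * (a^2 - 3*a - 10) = a^5 + 6*a^4 - 22*a^3 - 128*a^2 - 171*a - 70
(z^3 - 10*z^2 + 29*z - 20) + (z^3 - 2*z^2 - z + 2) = 2*z^3 - 12*z^2 + 28*z - 18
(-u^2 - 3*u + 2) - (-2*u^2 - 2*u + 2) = u^2 - u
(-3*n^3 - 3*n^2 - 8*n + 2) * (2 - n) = 3*n^4 - 3*n^3 + 2*n^2 - 18*n + 4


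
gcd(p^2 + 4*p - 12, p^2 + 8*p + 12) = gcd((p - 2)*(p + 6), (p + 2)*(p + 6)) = p + 6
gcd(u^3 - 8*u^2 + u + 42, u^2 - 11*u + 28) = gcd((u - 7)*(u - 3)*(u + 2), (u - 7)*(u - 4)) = u - 7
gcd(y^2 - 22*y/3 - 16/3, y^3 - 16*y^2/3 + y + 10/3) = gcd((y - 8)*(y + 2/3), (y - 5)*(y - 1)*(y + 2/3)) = y + 2/3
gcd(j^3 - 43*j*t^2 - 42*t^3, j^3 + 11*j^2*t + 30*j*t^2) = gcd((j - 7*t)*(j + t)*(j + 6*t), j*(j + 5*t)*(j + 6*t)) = j + 6*t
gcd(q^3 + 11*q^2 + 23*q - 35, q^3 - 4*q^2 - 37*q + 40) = q^2 + 4*q - 5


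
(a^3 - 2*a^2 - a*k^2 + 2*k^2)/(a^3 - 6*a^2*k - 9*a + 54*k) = (a^3 - 2*a^2 - a*k^2 + 2*k^2)/(a^3 - 6*a^2*k - 9*a + 54*k)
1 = 1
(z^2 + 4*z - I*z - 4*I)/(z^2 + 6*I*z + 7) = (z + 4)/(z + 7*I)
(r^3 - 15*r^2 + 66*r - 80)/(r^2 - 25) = (r^2 - 10*r + 16)/(r + 5)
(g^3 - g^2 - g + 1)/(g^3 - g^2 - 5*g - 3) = (g^2 - 2*g + 1)/(g^2 - 2*g - 3)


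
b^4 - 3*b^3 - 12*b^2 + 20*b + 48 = (b - 4)*(b - 3)*(b + 2)^2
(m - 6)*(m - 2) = m^2 - 8*m + 12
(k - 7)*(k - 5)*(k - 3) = k^3 - 15*k^2 + 71*k - 105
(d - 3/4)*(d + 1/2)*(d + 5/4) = d^3 + d^2 - 11*d/16 - 15/32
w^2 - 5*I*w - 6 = (w - 3*I)*(w - 2*I)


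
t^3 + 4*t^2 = t^2*(t + 4)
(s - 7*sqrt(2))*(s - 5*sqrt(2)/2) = s^2 - 19*sqrt(2)*s/2 + 35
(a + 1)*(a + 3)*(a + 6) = a^3 + 10*a^2 + 27*a + 18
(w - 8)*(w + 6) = w^2 - 2*w - 48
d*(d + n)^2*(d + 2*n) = d^4 + 4*d^3*n + 5*d^2*n^2 + 2*d*n^3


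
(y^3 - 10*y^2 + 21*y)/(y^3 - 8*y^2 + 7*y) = (y - 3)/(y - 1)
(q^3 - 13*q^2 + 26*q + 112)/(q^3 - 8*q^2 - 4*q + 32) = (q - 7)/(q - 2)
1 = 1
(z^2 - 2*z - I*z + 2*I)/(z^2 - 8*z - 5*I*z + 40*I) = (z^2 - 2*z - I*z + 2*I)/(z^2 - 8*z - 5*I*z + 40*I)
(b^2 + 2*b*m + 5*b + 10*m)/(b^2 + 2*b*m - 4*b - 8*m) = (b + 5)/(b - 4)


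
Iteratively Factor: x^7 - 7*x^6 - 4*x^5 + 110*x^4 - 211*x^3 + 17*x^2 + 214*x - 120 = (x - 1)*(x^6 - 6*x^5 - 10*x^4 + 100*x^3 - 111*x^2 - 94*x + 120) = (x - 1)^2*(x^5 - 5*x^4 - 15*x^3 + 85*x^2 - 26*x - 120) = (x - 2)*(x - 1)^2*(x^4 - 3*x^3 - 21*x^2 + 43*x + 60) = (x - 5)*(x - 2)*(x - 1)^2*(x^3 + 2*x^2 - 11*x - 12) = (x - 5)*(x - 3)*(x - 2)*(x - 1)^2*(x^2 + 5*x + 4) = (x - 5)*(x - 3)*(x - 2)*(x - 1)^2*(x + 1)*(x + 4)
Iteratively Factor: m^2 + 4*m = (m + 4)*(m)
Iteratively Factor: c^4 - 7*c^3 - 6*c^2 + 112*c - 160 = (c + 4)*(c^3 - 11*c^2 + 38*c - 40) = (c - 2)*(c + 4)*(c^2 - 9*c + 20) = (c - 4)*(c - 2)*(c + 4)*(c - 5)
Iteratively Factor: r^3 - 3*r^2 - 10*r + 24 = (r + 3)*(r^2 - 6*r + 8) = (r - 4)*(r + 3)*(r - 2)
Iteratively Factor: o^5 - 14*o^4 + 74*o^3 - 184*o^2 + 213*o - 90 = (o - 1)*(o^4 - 13*o^3 + 61*o^2 - 123*o + 90) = (o - 2)*(o - 1)*(o^3 - 11*o^2 + 39*o - 45) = (o - 5)*(o - 2)*(o - 1)*(o^2 - 6*o + 9) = (o - 5)*(o - 3)*(o - 2)*(o - 1)*(o - 3)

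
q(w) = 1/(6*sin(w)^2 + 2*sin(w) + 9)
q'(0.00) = -0.02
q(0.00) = 0.11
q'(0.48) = -0.05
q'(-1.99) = -0.02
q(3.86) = 0.10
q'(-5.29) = -0.03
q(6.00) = 0.11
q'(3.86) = -0.04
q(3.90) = 0.10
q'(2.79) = 0.05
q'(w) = (-12*sin(w)*cos(w) - 2*cos(w))/(6*sin(w)^2 + 2*sin(w) + 9)^2 = -2*(6*sin(w) + 1)*cos(w)/(6*sin(w)^2 + 2*sin(w) + 9)^2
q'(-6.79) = 0.04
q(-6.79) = 0.11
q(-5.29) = 0.07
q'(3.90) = -0.04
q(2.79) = 0.10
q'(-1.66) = -0.01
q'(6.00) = 0.02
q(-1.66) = 0.08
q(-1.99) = 0.08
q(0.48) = 0.09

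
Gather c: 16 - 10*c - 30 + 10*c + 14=0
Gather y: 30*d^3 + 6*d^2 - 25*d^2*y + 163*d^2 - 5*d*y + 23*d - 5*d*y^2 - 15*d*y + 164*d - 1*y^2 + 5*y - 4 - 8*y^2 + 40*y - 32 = 30*d^3 + 169*d^2 + 187*d + y^2*(-5*d - 9) + y*(-25*d^2 - 20*d + 45) - 36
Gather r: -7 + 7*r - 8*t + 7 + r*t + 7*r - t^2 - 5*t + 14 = r*(t + 14) - t^2 - 13*t + 14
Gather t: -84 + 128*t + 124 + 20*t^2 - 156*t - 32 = 20*t^2 - 28*t + 8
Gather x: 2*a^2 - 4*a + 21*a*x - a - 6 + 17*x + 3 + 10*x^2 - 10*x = 2*a^2 - 5*a + 10*x^2 + x*(21*a + 7) - 3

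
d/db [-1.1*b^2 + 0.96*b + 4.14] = 0.96 - 2.2*b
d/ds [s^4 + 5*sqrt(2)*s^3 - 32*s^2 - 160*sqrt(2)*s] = 4*s^3 + 15*sqrt(2)*s^2 - 64*s - 160*sqrt(2)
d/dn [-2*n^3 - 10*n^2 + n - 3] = -6*n^2 - 20*n + 1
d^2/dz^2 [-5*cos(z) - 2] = 5*cos(z)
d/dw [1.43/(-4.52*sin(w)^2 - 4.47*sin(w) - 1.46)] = (12.9272*sin(w) + 6.3921)*cos(w)/(4.52*sin(w)^2 + 4.47*sin(w) + 1.46)^2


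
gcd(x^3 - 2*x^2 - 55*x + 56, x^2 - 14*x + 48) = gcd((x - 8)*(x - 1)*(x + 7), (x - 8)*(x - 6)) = x - 8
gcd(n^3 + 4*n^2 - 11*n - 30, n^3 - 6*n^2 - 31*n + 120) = n^2 + 2*n - 15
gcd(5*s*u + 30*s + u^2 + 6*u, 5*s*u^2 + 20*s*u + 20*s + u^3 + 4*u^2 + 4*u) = 5*s + u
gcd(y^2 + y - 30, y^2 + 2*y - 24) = y + 6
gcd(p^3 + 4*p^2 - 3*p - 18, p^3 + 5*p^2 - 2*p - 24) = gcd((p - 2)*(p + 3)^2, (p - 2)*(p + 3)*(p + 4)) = p^2 + p - 6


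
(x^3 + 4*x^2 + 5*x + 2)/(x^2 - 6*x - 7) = (x^2 + 3*x + 2)/(x - 7)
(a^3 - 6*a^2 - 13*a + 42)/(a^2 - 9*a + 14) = a + 3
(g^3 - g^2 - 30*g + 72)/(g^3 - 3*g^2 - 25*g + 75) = (g^2 + 2*g - 24)/(g^2 - 25)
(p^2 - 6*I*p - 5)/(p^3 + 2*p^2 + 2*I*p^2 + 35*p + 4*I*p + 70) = (p - I)/(p^2 + p*(2 + 7*I) + 14*I)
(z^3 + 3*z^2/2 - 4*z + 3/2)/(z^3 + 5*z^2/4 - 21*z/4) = 2*(2*z^2 - 3*z + 1)/(z*(4*z - 7))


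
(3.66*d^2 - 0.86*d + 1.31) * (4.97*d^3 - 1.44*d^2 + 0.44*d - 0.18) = 18.1902*d^5 - 9.5446*d^4 + 9.3595*d^3 - 2.9236*d^2 + 0.7312*d - 0.2358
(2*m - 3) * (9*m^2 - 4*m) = 18*m^3 - 35*m^2 + 12*m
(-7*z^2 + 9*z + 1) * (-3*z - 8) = 21*z^3 + 29*z^2 - 75*z - 8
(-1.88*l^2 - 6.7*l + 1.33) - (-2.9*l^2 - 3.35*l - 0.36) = 1.02*l^2 - 3.35*l + 1.69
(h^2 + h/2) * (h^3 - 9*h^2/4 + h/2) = h^5 - 7*h^4/4 - 5*h^3/8 + h^2/4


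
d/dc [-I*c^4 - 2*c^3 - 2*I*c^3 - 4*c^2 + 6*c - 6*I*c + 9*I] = -4*I*c^3 - 6*c^2*(1 + I) - 8*c + 6 - 6*I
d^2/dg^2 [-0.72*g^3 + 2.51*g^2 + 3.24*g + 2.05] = 5.02 - 4.32*g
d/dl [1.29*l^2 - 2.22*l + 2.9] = 2.58*l - 2.22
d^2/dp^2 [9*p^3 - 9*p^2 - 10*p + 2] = 54*p - 18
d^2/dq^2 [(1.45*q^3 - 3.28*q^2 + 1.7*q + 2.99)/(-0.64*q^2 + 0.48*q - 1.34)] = (-1.77635683940025e-15*q^5 + 1.77635683940025e-15*q^4 + 2.441472*q^3 - 18.629952*q^2 - 1.363032*q + 13.342912)/(0.262144*q^6 - 0.589824*q^5 + 2.08896*q^4 - 2.58048*q^3 + 4.37376*q^2 - 2.585664*q + 2.406104)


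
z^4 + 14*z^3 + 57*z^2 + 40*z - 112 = (z - 1)*(z + 4)^2*(z + 7)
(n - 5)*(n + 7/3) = n^2 - 8*n/3 - 35/3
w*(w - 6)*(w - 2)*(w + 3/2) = w^4 - 13*w^3/2 + 18*w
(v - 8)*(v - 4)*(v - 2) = v^3 - 14*v^2 + 56*v - 64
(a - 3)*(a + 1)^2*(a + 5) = a^4 + 4*a^3 - 10*a^2 - 28*a - 15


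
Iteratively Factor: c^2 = (c)*(c)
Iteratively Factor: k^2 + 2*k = (k)*(k + 2)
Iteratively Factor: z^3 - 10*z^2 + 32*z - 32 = (z - 4)*(z^2 - 6*z + 8) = (z - 4)^2*(z - 2)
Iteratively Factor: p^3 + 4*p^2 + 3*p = (p + 1)*(p^2 + 3*p) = p*(p + 1)*(p + 3)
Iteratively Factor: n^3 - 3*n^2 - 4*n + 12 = (n - 3)*(n^2 - 4) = (n - 3)*(n + 2)*(n - 2)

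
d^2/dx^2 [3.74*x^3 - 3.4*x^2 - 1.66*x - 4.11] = 22.44*x - 6.8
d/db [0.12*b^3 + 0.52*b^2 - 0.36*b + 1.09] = 0.36*b^2 + 1.04*b - 0.36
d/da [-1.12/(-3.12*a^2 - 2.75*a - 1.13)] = (-6.9888*a - 3.08)/(3.12*a^2 + 2.75*a + 1.13)^2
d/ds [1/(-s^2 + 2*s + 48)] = 2*(s - 1)/(-s^2 + 2*s + 48)^2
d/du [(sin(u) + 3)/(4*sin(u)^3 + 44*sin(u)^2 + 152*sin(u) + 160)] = -(sin(u)^3 + 10*sin(u)^2 + 33*sin(u) + 37)*cos(u)/(2*(sin(u)^3 + 11*sin(u)^2 + 38*sin(u) + 40)^2)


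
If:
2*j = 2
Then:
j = 1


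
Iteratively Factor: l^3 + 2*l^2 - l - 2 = (l + 1)*(l^2 + l - 2) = (l - 1)*(l + 1)*(l + 2)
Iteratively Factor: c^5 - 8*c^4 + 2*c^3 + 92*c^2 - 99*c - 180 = (c + 3)*(c^4 - 11*c^3 + 35*c^2 - 13*c - 60) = (c - 5)*(c + 3)*(c^3 - 6*c^2 + 5*c + 12) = (c - 5)*(c + 1)*(c + 3)*(c^2 - 7*c + 12) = (c - 5)*(c - 3)*(c + 1)*(c + 3)*(c - 4)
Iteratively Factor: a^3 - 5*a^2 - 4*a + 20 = (a + 2)*(a^2 - 7*a + 10) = (a - 5)*(a + 2)*(a - 2)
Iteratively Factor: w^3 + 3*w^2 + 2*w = (w)*(w^2 + 3*w + 2) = w*(w + 1)*(w + 2)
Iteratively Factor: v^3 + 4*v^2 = (v)*(v^2 + 4*v) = v*(v + 4)*(v)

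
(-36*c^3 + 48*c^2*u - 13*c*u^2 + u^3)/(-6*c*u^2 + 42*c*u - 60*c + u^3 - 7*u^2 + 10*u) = (6*c^2 - 7*c*u + u^2)/(u^2 - 7*u + 10)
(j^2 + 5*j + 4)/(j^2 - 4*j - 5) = (j + 4)/(j - 5)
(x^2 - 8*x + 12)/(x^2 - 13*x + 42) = (x - 2)/(x - 7)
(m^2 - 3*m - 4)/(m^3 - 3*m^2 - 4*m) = 1/m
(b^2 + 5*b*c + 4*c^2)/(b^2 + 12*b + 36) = (b^2 + 5*b*c + 4*c^2)/(b^2 + 12*b + 36)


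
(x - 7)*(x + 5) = x^2 - 2*x - 35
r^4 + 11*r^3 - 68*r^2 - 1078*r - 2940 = (r + 5)*(r + 6)*(r - 7*sqrt(2))*(r + 7*sqrt(2))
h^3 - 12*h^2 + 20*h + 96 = (h - 8)*(h - 6)*(h + 2)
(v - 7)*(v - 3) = v^2 - 10*v + 21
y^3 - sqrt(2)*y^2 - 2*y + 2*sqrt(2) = (y - sqrt(2))^2*(y + sqrt(2))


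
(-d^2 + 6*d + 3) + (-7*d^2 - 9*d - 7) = -8*d^2 - 3*d - 4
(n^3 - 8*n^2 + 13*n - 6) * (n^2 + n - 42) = n^5 - 7*n^4 - 37*n^3 + 343*n^2 - 552*n + 252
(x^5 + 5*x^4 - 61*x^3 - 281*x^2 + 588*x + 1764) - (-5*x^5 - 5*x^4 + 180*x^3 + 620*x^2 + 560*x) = 6*x^5 + 10*x^4 - 241*x^3 - 901*x^2 + 28*x + 1764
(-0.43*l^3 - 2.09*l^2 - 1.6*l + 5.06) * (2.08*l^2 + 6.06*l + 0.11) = -0.8944*l^5 - 6.953*l^4 - 16.0407*l^3 + 0.598899999999999*l^2 + 30.4876*l + 0.5566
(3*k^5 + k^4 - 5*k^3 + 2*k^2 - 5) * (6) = 18*k^5 + 6*k^4 - 30*k^3 + 12*k^2 - 30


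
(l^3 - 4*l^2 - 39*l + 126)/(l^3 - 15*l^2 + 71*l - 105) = (l + 6)/(l - 5)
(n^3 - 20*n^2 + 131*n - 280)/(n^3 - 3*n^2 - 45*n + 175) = (n^2 - 15*n + 56)/(n^2 + 2*n - 35)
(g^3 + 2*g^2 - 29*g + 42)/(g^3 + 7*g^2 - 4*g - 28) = (g - 3)/(g + 2)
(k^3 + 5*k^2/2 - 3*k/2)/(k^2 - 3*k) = (2*k^2 + 5*k - 3)/(2*(k - 3))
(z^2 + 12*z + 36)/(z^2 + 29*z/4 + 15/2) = 4*(z + 6)/(4*z + 5)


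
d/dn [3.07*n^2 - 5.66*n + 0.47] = 6.14*n - 5.66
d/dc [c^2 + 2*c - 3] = 2*c + 2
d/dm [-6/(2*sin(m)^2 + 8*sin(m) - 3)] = 24*(sin(m) + 2)*cos(m)/(8*sin(m) - cos(2*m) - 2)^2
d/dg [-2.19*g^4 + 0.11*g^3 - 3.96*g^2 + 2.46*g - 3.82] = -8.76*g^3 + 0.33*g^2 - 7.92*g + 2.46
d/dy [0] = 0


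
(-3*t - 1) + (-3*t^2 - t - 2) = -3*t^2 - 4*t - 3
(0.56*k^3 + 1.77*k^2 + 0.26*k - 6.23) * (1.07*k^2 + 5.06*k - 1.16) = 0.5992*k^5 + 4.7275*k^4 + 8.5848*k^3 - 7.4037*k^2 - 31.8254*k + 7.2268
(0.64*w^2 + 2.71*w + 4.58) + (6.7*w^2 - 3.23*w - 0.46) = 7.34*w^2 - 0.52*w + 4.12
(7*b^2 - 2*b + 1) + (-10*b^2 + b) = -3*b^2 - b + 1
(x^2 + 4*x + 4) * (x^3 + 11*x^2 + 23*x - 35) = x^5 + 15*x^4 + 71*x^3 + 101*x^2 - 48*x - 140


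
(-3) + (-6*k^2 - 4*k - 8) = -6*k^2 - 4*k - 11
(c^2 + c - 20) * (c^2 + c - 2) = c^4 + 2*c^3 - 21*c^2 - 22*c + 40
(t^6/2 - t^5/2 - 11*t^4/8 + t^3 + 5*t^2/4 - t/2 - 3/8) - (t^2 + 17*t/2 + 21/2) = t^6/2 - t^5/2 - 11*t^4/8 + t^3 + t^2/4 - 9*t - 87/8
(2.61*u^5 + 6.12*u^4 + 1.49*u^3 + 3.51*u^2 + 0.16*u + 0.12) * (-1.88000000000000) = -4.9068*u^5 - 11.5056*u^4 - 2.8012*u^3 - 6.5988*u^2 - 0.3008*u - 0.2256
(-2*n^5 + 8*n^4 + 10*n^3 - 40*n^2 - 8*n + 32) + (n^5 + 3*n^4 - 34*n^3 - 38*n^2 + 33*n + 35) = -n^5 + 11*n^4 - 24*n^3 - 78*n^2 + 25*n + 67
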